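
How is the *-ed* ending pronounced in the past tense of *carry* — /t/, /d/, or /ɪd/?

The stem *carry* ends in a voiced sound other than /d/.
The -ed suffix is realized as /ɪd/ after /t, d/; as /t/ after other voiceless consonants; and as /d/ after other voiced sounds.
So -ed on *carry* is pronounced /d/.

/d/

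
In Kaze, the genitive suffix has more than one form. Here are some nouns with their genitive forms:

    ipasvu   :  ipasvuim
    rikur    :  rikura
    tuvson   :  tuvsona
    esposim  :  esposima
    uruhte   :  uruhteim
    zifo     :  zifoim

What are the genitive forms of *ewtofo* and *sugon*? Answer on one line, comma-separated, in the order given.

ewtofoim, sugona

The pattern is consonant vs. vowel: -a when the stem ends in a consonant (*rikur*, *tuvson*, *esposim*); -im when the stem ends in a vowel (*ipasvu*, *uruhte*, *zifo*).
*ewtofo* — final sound /o/ (a vowel) → -im → *ewtofoim*.
*sugon* — final sound /n/ (a consonant) → -a → *sugona*.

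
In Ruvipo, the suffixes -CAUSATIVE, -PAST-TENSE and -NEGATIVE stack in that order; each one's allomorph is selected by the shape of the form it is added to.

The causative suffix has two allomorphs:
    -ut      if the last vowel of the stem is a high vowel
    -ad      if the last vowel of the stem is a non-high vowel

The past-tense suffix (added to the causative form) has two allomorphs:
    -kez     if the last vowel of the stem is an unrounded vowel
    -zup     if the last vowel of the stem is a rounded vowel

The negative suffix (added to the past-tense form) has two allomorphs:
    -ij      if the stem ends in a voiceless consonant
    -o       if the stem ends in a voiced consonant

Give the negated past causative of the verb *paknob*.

paknobadkezo

*paknob* — last vowel /o/ (a non-high vowel) → -ad → *paknobad*.
The causative form *paknobad* — last vowel /a/ (an unrounded vowel) → -kez → *paknobadkez*.
The final consonant of the past-tense form *paknobadkez* is /z/, which is voiced, so the negative suffix is -o, giving *paknobadkezo*.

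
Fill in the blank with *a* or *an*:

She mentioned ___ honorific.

an

The indefinite article is chosen by the initial *sound* of the following word, not its spelling.
*honorific* begins with the sound /ɒ/ (silent h) — a vowel sound.
So the article is *an*: She mentioned an honorific.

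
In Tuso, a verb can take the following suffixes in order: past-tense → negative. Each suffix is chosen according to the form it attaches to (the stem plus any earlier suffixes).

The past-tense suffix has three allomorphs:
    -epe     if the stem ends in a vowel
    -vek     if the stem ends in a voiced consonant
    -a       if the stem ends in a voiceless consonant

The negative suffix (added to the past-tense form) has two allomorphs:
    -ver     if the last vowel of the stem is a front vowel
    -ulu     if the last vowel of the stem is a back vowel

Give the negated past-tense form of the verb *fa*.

faepever

*fa* — final sound /a/ (a vowel) → -epe → *faepe*.
The past-tense form *faepe*: last vowel = /e/, a front vowel → -ver → *faepever*.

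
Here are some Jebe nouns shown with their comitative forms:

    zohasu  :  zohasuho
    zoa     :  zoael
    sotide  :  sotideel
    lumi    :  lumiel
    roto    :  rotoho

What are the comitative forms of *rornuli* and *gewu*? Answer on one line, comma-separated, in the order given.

rornuliel, gewuho

The suffix is conditioned by the last vowel: -ho when the last vowel of the stem is a rounded vowel (*zohasu*, *roto*); -el when the last vowel of the stem is an unrounded vowel (*zoa*, *sotide*, *lumi*).
*rornuli*: last vowel = /i/, an unrounded vowel → -el → *rornuliel*.
The last vowel of *gewu* is /u/, which is a rounded vowel, so the suffix is -ho, giving *gewuho*.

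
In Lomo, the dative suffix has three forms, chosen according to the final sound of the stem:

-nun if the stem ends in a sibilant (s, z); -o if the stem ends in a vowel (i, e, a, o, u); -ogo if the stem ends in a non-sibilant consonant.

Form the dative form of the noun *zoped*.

zopedogo

*zoped* — final sound /d/ (a non-sibilant consonant) → -ogo → *zopedogo*.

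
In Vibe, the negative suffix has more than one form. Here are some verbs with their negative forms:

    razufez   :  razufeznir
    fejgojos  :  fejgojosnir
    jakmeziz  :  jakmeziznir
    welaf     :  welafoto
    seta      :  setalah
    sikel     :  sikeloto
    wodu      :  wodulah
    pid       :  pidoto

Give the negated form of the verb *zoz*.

zoznir

The alternation tracks the final sound of the stem — -nir when the stem ends in a sibilant (*razufez*, *fejgojos*, *jakmeziz*); -oto when the stem ends in a non-sibilant consonant (*welaf*, *sikel*, *pid*); -lah when the stem ends in a vowel (*seta*, *wodu*).
*zoz*: final sound = /z/, a sibilant → -nir → *zoznir*.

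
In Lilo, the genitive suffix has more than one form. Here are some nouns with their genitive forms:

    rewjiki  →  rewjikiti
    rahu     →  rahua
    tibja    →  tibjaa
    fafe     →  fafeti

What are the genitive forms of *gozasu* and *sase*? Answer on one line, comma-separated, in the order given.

The suffix is conditioned by the last vowel: -ti when the last vowel of the stem is a front vowel (*rewjiki*, *fafe*); -a when the last vowel of the stem is a back vowel (*rahu*, *tibja*).
The last vowel of *gozasu* is /u/, which is a back vowel, so the suffix is -a, giving *gozasua*.
Since the last vowel of *sase* is /e/ (a front vowel), it takes -ti, giving *saseti*.

gozasua, saseti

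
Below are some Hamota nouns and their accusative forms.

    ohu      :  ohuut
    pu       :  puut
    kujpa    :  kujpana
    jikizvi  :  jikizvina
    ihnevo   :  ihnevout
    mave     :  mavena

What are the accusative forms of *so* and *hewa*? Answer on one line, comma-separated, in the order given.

sout, hewana

Looking at the last vowel of each stem: -ut when the last vowel of the stem is a rounded vowel (*ohu*, *pu*, *ihnevo*); -na when the last vowel of the stem is an unrounded vowel (*kujpa*, *jikizvi*, *mave*).
*so* — last vowel /o/ (a rounded vowel) → -ut → *sout*.
Since the last vowel of *hewa* is /a/ (an unrounded vowel), it takes -na, giving *hewana*.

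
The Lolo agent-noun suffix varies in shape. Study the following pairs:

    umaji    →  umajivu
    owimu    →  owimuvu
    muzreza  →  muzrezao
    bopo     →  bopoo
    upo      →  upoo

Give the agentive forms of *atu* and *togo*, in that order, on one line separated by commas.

The alternation tracks the last vowel of the stem — -vu when the last vowel of the stem is a high vowel (*umaji*, *owimu*); -o when the last vowel of the stem is a non-high vowel (*muzreza*, *bopo*, *upo*).
Since the last vowel of *atu* is /u/ (a high vowel), it takes -vu, giving *atuvu*.
*togo*: last vowel = /o/, a non-high vowel → -o → *togoo*.

atuvu, togoo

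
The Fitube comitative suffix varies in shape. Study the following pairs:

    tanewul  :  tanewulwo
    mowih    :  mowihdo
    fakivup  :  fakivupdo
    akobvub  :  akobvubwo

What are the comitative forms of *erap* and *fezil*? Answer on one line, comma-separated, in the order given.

The pattern is voicing of the final consonant: -do when the stem ends in a voiceless consonant (*mowih*, *fakivup*); -wo when the stem ends in a voiced consonant (*tanewul*, *akobvub*).
Since the final consonant of *erap* is /p/ (voiceless), it takes -do, giving *erapdo*.
The final consonant of *fezil* is /l/, which is voiced, so the suffix is -wo, giving *fezilwo*.

erapdo, fezilwo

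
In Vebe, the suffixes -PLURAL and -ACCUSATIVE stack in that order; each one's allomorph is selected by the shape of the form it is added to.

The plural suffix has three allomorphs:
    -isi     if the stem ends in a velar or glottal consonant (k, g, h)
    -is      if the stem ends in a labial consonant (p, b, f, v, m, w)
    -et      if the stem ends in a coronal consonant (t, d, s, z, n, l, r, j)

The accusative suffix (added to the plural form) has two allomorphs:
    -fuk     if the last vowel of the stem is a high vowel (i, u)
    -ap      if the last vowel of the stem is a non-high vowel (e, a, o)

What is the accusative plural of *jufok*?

*jufok* — final consonant /k/ (velar/glottal) → -isi → *jufokisi*.
Since the last vowel of the plural form *jufokisi* is /i/ (a high vowel), it takes -fuk, giving *jufokisifuk*.

jufokisifuk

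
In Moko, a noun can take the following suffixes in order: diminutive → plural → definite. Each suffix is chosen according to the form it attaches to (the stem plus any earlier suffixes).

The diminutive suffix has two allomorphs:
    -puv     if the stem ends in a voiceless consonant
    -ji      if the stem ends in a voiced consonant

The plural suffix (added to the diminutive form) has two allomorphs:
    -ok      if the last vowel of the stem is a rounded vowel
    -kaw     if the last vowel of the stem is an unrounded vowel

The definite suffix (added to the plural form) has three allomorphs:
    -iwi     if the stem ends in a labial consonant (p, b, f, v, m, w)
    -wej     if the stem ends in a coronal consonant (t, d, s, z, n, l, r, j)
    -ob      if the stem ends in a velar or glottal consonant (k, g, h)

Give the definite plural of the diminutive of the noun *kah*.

kahpuvokob

*kah* — final consonant /h/ (voiceless) → -puv → *kahpuv*.
Since the last vowel of the diminutive form *kahpuv* is /u/ (a rounded vowel), it takes -ok, giving *kahpuvok*.
The final consonant of the plural form *kahpuvok* is /k/, which is velar/glottal, so the definite suffix is -ob, giving *kahpuvokob*.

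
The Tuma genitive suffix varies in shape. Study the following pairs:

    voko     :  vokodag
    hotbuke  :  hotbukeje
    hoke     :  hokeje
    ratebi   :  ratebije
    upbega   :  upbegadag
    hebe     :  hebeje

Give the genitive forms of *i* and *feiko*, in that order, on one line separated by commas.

The pattern is front/back vowel harmony: -je when the last vowel of the stem is a front vowel (*hotbuke*, *hoke*, *ratebi*, *hebe*); -dag when the last vowel of the stem is a back vowel (*voko*, *upbega*).
The last vowel of *i* is /i/, which is a front vowel, so the suffix is -je, giving *ije*.
Since the last vowel of *feiko* is /o/ (a back vowel), it takes -dag, giving *feikodag*.

ije, feikodag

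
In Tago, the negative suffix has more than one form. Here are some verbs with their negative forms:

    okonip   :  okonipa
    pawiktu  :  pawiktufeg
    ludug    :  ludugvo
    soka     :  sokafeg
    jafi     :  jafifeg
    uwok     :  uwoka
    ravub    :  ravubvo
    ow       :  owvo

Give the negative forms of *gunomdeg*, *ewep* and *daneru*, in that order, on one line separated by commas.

gunomdegvo, ewepa, danerufeg

Looking at the final sound of each stem: -a when the stem ends in a voiceless consonant (*okonip*, *uwok*); -vo when the stem ends in a voiced consonant (*ludug*, *ravub*, *ow*); -feg when the stem ends in a vowel (*pawiktu*, *soka*, *jafi*).
*gunomdeg*: final sound = /g/, a voiced consonant → -vo → *gunomdegvo*.
*ewep* — final sound /p/ (a voiceless consonant) → -a → *ewepa*.
*daneru* — final sound /u/ (a vowel) → -feg → *danerufeg*.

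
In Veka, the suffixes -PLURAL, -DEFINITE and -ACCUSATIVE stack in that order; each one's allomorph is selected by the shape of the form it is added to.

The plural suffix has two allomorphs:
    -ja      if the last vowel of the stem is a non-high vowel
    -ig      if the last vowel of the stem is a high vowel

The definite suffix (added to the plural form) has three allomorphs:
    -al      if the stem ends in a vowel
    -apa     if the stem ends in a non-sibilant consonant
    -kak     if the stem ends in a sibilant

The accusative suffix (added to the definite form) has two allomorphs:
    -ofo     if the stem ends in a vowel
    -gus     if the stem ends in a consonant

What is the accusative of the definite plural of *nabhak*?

The last vowel of *nabhak* is /a/, which is a non-high vowel, so the plural suffix is -ja, giving *nabhakja*.
The plural form *nabhakja*: final sound = /a/, a vowel → -al → *nabhakjaal*.
The final sound of the definite form *nabhakjaal* is /l/, which is a consonant, so the accusative suffix is -gus, giving *nabhakjaalgus*.

nabhakjaalgus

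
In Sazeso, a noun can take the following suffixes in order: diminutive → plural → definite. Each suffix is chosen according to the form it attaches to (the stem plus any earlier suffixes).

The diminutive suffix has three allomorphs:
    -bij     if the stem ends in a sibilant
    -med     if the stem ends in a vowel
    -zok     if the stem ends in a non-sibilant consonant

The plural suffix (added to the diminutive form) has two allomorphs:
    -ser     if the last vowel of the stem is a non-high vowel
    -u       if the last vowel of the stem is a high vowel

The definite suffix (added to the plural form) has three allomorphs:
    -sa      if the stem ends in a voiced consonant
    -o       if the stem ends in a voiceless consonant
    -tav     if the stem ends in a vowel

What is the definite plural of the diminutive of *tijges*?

The final sound of *tijges* is /s/, which is a sibilant, so the diminutive suffix is -bij, giving *tijgesbij*.
The diminutive form *tijgesbij*: last vowel = /i/, a high vowel → -u → *tijgesbiju*.
The plural form *tijgesbiju*: final sound = /u/, a vowel → -tav → *tijgesbijutav*.

tijgesbijutav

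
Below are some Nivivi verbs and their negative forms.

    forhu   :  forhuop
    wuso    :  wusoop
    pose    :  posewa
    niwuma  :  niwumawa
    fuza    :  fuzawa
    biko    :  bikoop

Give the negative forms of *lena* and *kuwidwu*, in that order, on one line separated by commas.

lenawa, kuwidwuop

The suffix is conditioned by the last vowel: -op when the last vowel of the stem is a rounded vowel (*forhu*, *wuso*, *biko*); -wa when the last vowel of the stem is an unrounded vowel (*pose*, *niwuma*, *fuza*).
Since the last vowel of *lena* is /a/ (an unrounded vowel), it takes -wa, giving *lenawa*.
*kuwidwu*: last vowel = /u/, a rounded vowel → -op → *kuwidwuop*.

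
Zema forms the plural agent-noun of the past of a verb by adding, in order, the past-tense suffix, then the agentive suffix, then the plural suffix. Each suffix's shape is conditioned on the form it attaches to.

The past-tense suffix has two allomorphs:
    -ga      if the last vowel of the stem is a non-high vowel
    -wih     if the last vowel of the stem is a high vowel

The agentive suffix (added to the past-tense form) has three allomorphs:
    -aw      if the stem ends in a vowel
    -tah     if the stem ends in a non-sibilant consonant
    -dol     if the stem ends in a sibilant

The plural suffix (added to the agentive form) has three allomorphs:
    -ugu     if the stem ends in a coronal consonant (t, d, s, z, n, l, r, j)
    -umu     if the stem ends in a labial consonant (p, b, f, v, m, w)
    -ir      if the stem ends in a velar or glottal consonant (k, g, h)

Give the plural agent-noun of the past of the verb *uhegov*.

uhegovgaawumu

The last vowel of *uhegov* is /o/, which is a non-high vowel, so the past-tense suffix is -ga, giving *uhegovga*.
The past-tense form *uhegovga*: final sound = /a/, a vowel → -aw → *uhegovgaaw*.
The agentive form *uhegovgaaw*: final consonant = /w/, labial → -umu → *uhegovgaawumu*.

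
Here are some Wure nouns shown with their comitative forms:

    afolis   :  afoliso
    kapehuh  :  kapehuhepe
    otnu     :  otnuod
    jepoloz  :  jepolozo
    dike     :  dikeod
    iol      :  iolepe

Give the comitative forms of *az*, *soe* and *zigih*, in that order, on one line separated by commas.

azo, soeod, zigihepe

Looking at the final sound of each stem: -o when the stem ends in a sibilant (*afolis*, *jepoloz*); -epe when the stem ends in a non-sibilant consonant (*kapehuh*, *iol*); -od when the stem ends in a vowel (*otnu*, *dike*).
The final sound of *az* is /z/, which is a sibilant, so the suffix is -o, giving *azo*.
The final sound of *soe* is /e/, which is a vowel, so the suffix is -od, giving *soeod*.
Since the final sound of *zigih* is /h/ (a non-sibilant consonant), it takes -epe, giving *zigihepe*.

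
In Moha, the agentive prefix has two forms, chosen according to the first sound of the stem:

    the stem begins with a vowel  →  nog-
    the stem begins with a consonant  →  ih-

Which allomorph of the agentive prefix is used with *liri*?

ih-

Since the first sound of *liri* is /l/ (a consonant), it takes ih-.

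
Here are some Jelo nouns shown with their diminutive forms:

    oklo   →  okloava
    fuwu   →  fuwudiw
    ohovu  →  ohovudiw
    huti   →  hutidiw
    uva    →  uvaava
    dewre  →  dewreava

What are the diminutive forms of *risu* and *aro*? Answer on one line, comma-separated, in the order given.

risudiw, aroava

The alternation tracks the last vowel of the stem — -diw when the last vowel of the stem is a high vowel (*fuwu*, *ohovu*, *huti*); -ava when the last vowel of the stem is a non-high vowel (*oklo*, *uva*, *dewre*).
Since the last vowel of *risu* is /u/ (a high vowel), it takes -diw, giving *risudiw*.
Since the last vowel of *aro* is /o/ (a non-high vowel), it takes -ava, giving *aroava*.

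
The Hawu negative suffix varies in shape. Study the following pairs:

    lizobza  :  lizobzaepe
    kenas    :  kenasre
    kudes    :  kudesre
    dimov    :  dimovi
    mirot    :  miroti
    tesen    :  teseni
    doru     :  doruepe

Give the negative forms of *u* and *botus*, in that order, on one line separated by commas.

The pattern is sibilance of the final sound: -re when the stem ends in a sibilant (*kenas*, *kudes*); -i when the stem ends in a non-sibilant consonant (*dimov*, *mirot*, *tesen*); -epe when the stem ends in a vowel (*lizobza*, *doru*).
*u* — final sound /u/ (a vowel) → -epe → *uepe*.
*botus*: final sound = /s/, a sibilant → -re → *botusre*.

uepe, botusre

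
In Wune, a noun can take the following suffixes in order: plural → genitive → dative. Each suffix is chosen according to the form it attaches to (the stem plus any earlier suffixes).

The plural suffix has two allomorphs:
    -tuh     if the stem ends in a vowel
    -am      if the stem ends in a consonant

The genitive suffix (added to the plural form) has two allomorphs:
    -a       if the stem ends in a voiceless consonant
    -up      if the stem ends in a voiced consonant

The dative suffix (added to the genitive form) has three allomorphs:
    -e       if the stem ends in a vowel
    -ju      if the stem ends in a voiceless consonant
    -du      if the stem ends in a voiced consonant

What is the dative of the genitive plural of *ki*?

kituhae

*ki* — final sound /i/ (a vowel) → -tuh → *kituh*.
The final consonant of the plural form *kituh* is /h/, which is voiceless, so the genitive suffix is -a, giving *kituha*.
The genitive form *kituha* — final sound /a/ (a vowel) → -e → *kituhae*.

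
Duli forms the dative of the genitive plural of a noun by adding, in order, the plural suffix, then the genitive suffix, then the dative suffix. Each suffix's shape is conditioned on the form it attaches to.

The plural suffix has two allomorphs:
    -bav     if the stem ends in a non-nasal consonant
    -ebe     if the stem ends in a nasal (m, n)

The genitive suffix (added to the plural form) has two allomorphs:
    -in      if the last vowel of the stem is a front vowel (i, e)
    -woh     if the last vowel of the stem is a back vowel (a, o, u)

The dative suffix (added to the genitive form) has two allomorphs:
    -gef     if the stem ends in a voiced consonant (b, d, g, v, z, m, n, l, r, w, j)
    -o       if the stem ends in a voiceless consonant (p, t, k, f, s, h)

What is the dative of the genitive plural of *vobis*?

vobisbavwoho

*vobis*: final consonant = /s/, non-nasal → -bav → *vobisbav*.
The plural form *vobisbav* — last vowel /a/ (a back vowel) → -woh → *vobisbavwoh*.
Since the final consonant of the genitive form *vobisbavwoh* is /h/ (voiceless), it takes -o, giving *vobisbavwoho*.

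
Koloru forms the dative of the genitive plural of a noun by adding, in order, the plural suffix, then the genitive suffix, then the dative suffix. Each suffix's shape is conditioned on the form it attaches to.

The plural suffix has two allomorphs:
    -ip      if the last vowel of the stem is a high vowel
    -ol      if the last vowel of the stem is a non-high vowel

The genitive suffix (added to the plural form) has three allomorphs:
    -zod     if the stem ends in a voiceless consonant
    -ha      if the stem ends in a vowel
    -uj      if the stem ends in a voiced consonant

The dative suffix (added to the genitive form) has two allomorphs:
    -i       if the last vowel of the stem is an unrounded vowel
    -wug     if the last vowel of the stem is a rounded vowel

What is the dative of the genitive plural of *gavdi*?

gavdiipzodwug

Since the last vowel of *gavdi* is /i/ (a high vowel), it takes -ip, giving *gavdiip*.
The final sound of the plural form *gavdiip* is /p/, which is a voiceless consonant, so the genitive suffix is -zod, giving *gavdiipzod*.
The genitive form *gavdiipzod*: last vowel = /o/, a rounded vowel → -wug → *gavdiipzodwug*.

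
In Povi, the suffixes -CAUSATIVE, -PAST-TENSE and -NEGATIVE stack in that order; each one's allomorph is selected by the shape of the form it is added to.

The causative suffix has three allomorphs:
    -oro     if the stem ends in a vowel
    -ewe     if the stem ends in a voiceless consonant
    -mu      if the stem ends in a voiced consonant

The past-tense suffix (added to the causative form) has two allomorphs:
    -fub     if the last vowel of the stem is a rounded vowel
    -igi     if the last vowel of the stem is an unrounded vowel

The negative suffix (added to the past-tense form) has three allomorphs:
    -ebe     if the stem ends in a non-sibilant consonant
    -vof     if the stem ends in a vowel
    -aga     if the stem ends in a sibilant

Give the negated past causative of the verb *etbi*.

etbiorofubebe

*etbi* — final sound /i/ (a vowel) → -oro → *etbioro*.
The causative form *etbioro* — last vowel /o/ (a rounded vowel) → -fub → *etbiorofub*.
The past-tense form *etbiorofub*: final sound = /b/, a non-sibilant consonant → -ebe → *etbiorofubebe*.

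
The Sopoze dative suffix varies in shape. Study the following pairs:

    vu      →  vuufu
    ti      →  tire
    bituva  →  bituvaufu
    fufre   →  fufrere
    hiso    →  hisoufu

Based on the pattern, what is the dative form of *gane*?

ganere

The alternation tracks the last vowel of the stem — -re when the last vowel of the stem is a front vowel (*ti*, *fufre*); -ufu when the last vowel of the stem is a back vowel (*vu*, *bituva*, *hiso*).
Since the last vowel of *gane* is /e/ (a front vowel), it takes -re, giving *ganere*.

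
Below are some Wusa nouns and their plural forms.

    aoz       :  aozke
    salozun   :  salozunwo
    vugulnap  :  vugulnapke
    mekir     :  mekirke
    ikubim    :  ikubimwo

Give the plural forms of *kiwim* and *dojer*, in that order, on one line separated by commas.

kiwimwo, dojerke

The pattern is nasality of the final consonant: -wo when the stem ends in a nasal (*salozun*, *ikubim*); -ke when the stem ends in a non-nasal consonant (*aoz*, *vugulnap*, *mekir*).
The final consonant of *kiwim* is /m/, which is a nasal, so the suffix is -wo, giving *kiwimwo*.
The final consonant of *dojer* is /r/, which is non-nasal, so the suffix is -ke, giving *dojerke*.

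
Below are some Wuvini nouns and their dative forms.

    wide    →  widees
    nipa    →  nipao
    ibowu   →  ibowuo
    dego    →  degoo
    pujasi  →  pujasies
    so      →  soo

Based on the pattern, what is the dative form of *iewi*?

iewies

The alternation tracks the last vowel of the stem — -es when the last vowel of the stem is a front vowel (*wide*, *pujasi*); -o when the last vowel of the stem is a back vowel (*nipa*, *ibowu*, *dego*, *so*).
The last vowel of *iewi* is /i/, which is a front vowel, so the suffix is -es, giving *iewies*.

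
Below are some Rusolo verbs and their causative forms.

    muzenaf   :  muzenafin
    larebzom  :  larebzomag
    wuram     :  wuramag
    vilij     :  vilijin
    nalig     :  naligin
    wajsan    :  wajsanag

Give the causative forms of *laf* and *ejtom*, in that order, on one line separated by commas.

The pattern is nasality of the final consonant: -ag when the stem ends in a nasal (*larebzom*, *wuram*, *wajsan*); -in when the stem ends in a non-nasal consonant (*muzenaf*, *vilij*, *nalig*).
The final consonant of *laf* is /f/, which is non-nasal, so the suffix is -in, giving *lafin*.
Since the final consonant of *ejtom* is /m/ (a nasal), it takes -ag, giving *ejtomag*.

lafin, ejtomag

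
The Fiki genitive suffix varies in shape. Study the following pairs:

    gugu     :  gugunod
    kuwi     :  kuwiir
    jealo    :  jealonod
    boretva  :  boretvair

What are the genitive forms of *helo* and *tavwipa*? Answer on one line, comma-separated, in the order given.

The suffix is conditioned by the last vowel: -nod when the last vowel of the stem is a rounded vowel (*gugu*, *jealo*); -ir when the last vowel of the stem is an unrounded vowel (*kuwi*, *boretva*).
Since the last vowel of *helo* is /o/ (a rounded vowel), it takes -nod, giving *helonod*.
*tavwipa*: last vowel = /a/, an unrounded vowel → -ir → *tavwipair*.

helonod, tavwipair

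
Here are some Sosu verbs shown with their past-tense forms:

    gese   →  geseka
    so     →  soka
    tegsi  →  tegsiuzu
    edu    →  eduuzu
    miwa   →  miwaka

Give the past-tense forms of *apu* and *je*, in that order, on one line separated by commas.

The suffix is conditioned by the last vowel: -uzu when the last vowel of the stem is a high vowel (*tegsi*, *edu*); -ka when the last vowel of the stem is a non-high vowel (*gese*, *so*, *miwa*).
*apu* — last vowel /u/ (a high vowel) → -uzu → *apuuzu*.
Since the last vowel of *je* is /e/ (a non-high vowel), it takes -ka, giving *jeka*.

apuuzu, jeka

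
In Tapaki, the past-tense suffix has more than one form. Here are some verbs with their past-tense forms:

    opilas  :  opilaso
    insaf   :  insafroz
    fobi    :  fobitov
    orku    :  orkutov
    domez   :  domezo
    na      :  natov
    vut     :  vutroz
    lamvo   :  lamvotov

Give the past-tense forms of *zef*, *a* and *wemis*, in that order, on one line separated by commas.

zefroz, atov, wemiso

The suffix is conditioned by the final sound: -o when the stem ends in a sibilant (*opilas*, *domez*); -roz when the stem ends in a non-sibilant consonant (*insaf*, *vut*); -tov when the stem ends in a vowel (*fobi*, *orku*, *na*, *lamvo*).
*zef*: final sound = /f/, a non-sibilant consonant → -roz → *zefroz*.
*a*: final sound = /a/, a vowel → -tov → *atov*.
*wemis* — final sound /s/ (a sibilant) → -o → *wemiso*.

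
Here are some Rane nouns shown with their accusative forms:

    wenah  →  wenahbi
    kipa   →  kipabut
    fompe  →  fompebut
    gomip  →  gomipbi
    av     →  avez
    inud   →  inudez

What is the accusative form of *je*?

The alternation tracks the final sound of the stem — -bi when the stem ends in a voiceless consonant (*wenah*, *gomip*); -ez when the stem ends in a voiced consonant (*av*, *inud*); -but when the stem ends in a vowel (*kipa*, *fompe*).
*je*: final sound = /e/, a vowel → -but → *jebut*.

jebut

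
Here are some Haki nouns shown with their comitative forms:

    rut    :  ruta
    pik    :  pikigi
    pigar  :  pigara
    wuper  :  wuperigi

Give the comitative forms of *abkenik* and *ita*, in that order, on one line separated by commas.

The suffix is conditioned by the last vowel: -igi when the last vowel of the stem is a front vowel (*pik*, *wuper*); -a when the last vowel of the stem is a back vowel (*rut*, *pigar*).
*abkenik*: last vowel = /i/, a front vowel → -igi → *abkenikigi*.
*ita*: last vowel = /a/, a back vowel → -a → *itaa*.

abkenikigi, itaa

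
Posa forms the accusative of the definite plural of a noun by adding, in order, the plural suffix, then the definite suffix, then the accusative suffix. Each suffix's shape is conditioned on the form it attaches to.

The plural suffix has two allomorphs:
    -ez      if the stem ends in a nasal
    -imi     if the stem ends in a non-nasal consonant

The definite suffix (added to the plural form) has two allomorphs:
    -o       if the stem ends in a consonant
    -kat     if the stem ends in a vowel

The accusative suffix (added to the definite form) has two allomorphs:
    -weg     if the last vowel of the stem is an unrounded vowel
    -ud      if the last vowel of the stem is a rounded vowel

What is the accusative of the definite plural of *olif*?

Since the final consonant of *olif* is /f/ (non-nasal), it takes -imi, giving *olifimi*.
The final sound of the plural form *olifimi* is /i/, which is a vowel, so the definite suffix is -kat, giving *olifimikat*.
The last vowel of the definite form *olifimikat* is /a/, which is an unrounded vowel, so the accusative suffix is -weg, giving *olifimikatweg*.

olifimikatweg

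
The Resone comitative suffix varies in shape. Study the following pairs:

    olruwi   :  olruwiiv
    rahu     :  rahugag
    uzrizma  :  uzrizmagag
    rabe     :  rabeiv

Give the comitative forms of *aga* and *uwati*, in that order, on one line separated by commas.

agagag, uwatiiv

The pattern is front/back vowel harmony: -iv when the last vowel of the stem is a front vowel (*olruwi*, *rabe*); -gag when the last vowel of the stem is a back vowel (*rahu*, *uzrizma*).
*aga*: last vowel = /a/, a back vowel → -gag → *agagag*.
The last vowel of *uwati* is /i/, which is a front vowel, so the suffix is -iv, giving *uwatiiv*.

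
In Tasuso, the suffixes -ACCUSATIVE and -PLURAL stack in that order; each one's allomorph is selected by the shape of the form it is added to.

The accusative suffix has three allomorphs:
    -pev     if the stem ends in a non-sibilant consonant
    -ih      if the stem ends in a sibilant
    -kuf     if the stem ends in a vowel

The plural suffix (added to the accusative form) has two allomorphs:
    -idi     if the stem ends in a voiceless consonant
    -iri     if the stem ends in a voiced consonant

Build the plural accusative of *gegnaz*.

gegnazihidi

Since the final sound of *gegnaz* is /z/ (a sibilant), it takes -ih, giving *gegnazih*.
The accusative form *gegnazih*: final consonant = /h/, voiceless → -idi → *gegnazihidi*.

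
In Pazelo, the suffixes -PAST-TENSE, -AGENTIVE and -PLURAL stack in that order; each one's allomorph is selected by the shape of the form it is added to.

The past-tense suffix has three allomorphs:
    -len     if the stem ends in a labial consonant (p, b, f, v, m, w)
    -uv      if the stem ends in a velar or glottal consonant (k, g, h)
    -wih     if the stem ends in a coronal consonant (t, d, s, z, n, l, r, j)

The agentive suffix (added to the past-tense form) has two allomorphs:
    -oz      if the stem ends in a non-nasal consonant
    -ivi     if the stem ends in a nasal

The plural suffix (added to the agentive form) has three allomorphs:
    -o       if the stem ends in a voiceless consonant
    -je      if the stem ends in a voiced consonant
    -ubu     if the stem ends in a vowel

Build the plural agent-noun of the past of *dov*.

dovleniviubu

The final consonant of *dov* is /v/, which is labial, so the past-tense suffix is -len, giving *dovlen*.
The past-tense form *dovlen*: final consonant = /n/, a nasal → -ivi → *dovlenivi*.
The agentive form *dovlenivi*: final sound = /i/, a vowel → -ubu → *dovleniviubu*.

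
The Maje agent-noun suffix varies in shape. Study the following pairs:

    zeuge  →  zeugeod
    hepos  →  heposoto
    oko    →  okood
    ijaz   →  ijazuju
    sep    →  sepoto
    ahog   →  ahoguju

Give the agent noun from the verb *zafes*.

zafesoto

The alternation tracks the final sound of the stem — -oto when the stem ends in a voiceless consonant (*hepos*, *sep*); -uju when the stem ends in a voiced consonant (*ijaz*, *ahog*); -od when the stem ends in a vowel (*zeuge*, *oko*).
The final sound of *zafes* is /s/, which is a voiceless consonant, so the suffix is -oto, giving *zafesoto*.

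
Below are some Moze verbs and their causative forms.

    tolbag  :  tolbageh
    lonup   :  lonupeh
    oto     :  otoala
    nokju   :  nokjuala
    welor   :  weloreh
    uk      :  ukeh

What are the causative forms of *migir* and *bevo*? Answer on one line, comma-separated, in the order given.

migireh, bevoala

The pattern is consonant vs. vowel: -eh when the stem ends in a consonant (*tolbag*, *lonup*, *welor*, *uk*); -ala when the stem ends in a vowel (*oto*, *nokju*).
Since the final sound of *migir* is /r/ (a consonant), it takes -eh, giving *migireh*.
*bevo* — final sound /o/ (a vowel) → -ala → *bevoala*.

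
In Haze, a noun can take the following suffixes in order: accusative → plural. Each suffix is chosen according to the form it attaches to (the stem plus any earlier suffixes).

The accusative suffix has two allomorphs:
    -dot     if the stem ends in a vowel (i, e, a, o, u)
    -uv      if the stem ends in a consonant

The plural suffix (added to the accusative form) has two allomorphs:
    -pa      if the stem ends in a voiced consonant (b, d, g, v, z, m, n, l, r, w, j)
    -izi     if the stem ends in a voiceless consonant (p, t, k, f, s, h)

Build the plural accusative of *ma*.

The final sound of *ma* is /a/, which is a vowel, so the accusative suffix is -dot, giving *madot*.
Since the final consonant of the accusative form *madot* is /t/ (voiceless), it takes -izi, giving *madotizi*.

madotizi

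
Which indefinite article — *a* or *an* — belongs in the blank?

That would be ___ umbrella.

an

The indefinite article is chosen by the initial *sound* of the following word, not its spelling.
*umbrella* begins with the sound /ʌ/ (u pronounced /ʌ/) — a vowel sound.
So the article is *an*: That would be an umbrella.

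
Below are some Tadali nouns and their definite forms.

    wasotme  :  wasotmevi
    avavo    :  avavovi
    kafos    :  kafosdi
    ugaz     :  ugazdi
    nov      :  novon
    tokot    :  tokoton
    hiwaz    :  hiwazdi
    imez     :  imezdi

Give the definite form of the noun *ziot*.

The alternation tracks the final sound of the stem — -di when the stem ends in a sibilant (*kafos*, *ugaz*, *hiwaz*, *imez*); -on when the stem ends in a non-sibilant consonant (*nov*, *tokot*); -vi when the stem ends in a vowel (*wasotme*, *avavo*).
Since the final sound of *ziot* is /t/ (a non-sibilant consonant), it takes -on, giving *zioton*.

zioton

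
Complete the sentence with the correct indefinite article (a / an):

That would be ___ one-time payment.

a

The indefinite article is chosen by the initial *sound* of the following word, not its spelling.
*one-time* begins with the sound /wʌ/ (*one* pronounced /wʌn/) — a consonant sound.
So the article is *a*: That would be a one-time payment.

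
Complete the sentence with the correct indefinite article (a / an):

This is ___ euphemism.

a

The indefinite article is chosen by the initial *sound* of the following word, not its spelling.
*euphemism* begins with the sound /juː/ (eu pronounced /juː/) — a consonant sound.
So the article is *a*: This is a euphemism.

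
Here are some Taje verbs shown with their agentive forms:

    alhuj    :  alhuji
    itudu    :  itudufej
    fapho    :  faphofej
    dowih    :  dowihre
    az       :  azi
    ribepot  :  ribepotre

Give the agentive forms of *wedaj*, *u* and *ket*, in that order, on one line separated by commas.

Looking at the final sound of each stem: -re when the stem ends in a voiceless consonant (*dowih*, *ribepot*); -i when the stem ends in a voiced consonant (*alhuj*, *az*); -fej when the stem ends in a vowel (*itudu*, *fapho*).
Since the final sound of *wedaj* is /j/ (a voiced consonant), it takes -i, giving *wedaji*.
Since the final sound of *u* is /u/ (a vowel), it takes -fej, giving *ufej*.
Since the final sound of *ket* is /t/ (a voiceless consonant), it takes -re, giving *ketre*.

wedaji, ufej, ketre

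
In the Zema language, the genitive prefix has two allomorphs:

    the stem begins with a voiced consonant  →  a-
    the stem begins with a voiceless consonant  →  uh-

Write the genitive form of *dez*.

*dez*: first consonant = /d/, voiced → a- → *adez*.

adez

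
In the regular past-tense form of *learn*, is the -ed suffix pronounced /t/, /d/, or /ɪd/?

The stem *learn* ends in a voiced sound other than /d/.
The -ed suffix is realized as /ɪd/ after /t, d/; as /t/ after other voiceless consonants; and as /d/ after other voiced sounds.
So -ed on *learn* is pronounced /d/.

/d/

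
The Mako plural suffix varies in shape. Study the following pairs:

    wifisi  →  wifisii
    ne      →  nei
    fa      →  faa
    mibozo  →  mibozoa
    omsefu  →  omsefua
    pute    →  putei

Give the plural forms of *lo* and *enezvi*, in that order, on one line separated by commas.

loa, enezvii

The pattern is front/back vowel harmony: -i when the last vowel of the stem is a front vowel (*wifisi*, *ne*, *pute*); -a when the last vowel of the stem is a back vowel (*fa*, *mibozo*, *omsefu*).
Since the last vowel of *lo* is /o/ (a back vowel), it takes -a, giving *loa*.
*enezvi* — last vowel /i/ (a front vowel) → -i → *enezvii*.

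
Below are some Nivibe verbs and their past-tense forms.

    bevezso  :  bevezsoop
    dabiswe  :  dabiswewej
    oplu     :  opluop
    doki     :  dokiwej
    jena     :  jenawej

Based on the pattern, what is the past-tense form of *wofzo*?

wofzoop

The alternation tracks the last vowel of the stem — -op when the last vowel of the stem is a rounded vowel (*bevezso*, *oplu*); -wej when the last vowel of the stem is an unrounded vowel (*dabiswe*, *doki*, *jena*).
*wofzo* — last vowel /o/ (a rounded vowel) → -op → *wofzoop*.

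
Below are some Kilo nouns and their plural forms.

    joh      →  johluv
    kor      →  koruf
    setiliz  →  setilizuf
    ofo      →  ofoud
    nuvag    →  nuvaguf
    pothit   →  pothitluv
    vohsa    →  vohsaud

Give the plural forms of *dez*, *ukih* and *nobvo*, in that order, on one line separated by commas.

dezuf, ukihluv, nobvoud

The suffix is conditioned by the final sound: -luv when the stem ends in a voiceless consonant (*joh*, *pothit*); -uf when the stem ends in a voiced consonant (*kor*, *setiliz*, *nuvag*); -ud when the stem ends in a vowel (*ofo*, *vohsa*).
*dez*: final sound = /z/, a voiced consonant → -uf → *dezuf*.
The final sound of *ukih* is /h/, which is a voiceless consonant, so the suffix is -luv, giving *ukihluv*.
*nobvo*: final sound = /o/, a vowel → -ud → *nobvoud*.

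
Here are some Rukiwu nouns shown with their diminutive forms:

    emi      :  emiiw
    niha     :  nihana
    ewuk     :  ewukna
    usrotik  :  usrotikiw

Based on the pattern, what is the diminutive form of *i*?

The pattern is front/back vowel harmony: -iw when the last vowel of the stem is a front vowel (*emi*, *usrotik*); -na when the last vowel of the stem is a back vowel (*niha*, *ewuk*).
*i*: last vowel = /i/, a front vowel → -iw → *iiw*.

iiw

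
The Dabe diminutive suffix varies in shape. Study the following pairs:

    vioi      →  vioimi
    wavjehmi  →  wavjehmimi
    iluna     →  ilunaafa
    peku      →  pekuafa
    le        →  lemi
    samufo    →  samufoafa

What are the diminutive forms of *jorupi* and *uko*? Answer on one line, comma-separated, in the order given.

The suffix is conditioned by the last vowel: -mi when the last vowel of the stem is a front vowel (*vioi*, *wavjehmi*, *le*); -afa when the last vowel of the stem is a back vowel (*iluna*, *peku*, *samufo*).
*jorupi*: last vowel = /i/, a front vowel → -mi → *jorupimi*.
*uko*: last vowel = /o/, a back vowel → -afa → *ukoafa*.

jorupimi, ukoafa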